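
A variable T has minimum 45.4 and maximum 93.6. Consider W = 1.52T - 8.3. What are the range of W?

Range(W) = 73.264

Range of T = 93.6 − 45.4 = 48.2.
Range(W) = |a|·Range(T) = |1.52|·48.2 = 73.264.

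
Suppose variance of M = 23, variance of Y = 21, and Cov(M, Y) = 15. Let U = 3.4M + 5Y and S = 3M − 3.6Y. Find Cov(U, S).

By bilinearity, Cov(U, S) = ac·variance of M + bd·variance of Y + (ad+bc)·Cov(M, Y), with a=3.4, b=5, c=3, d=-3.6.
ac·variance of M = 3.4·3·23 = 234.6
bd·variance of Y = 5·(-3.6)·21 = -378
(ad+bc)·Cov(M, Y) = (2.76)·15 = 41.4
Cov(U, S) = 234.6 + (-378) + 41.4 = -102.

Cov(U, S) = -102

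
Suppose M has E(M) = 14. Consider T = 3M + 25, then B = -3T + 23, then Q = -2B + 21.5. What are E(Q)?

E(T) = 3·14 + 25 = 67.
E(B) = (-3)·67 + 23 = -178.
E(Q) = (-2)·(-178) + 21.5 = 377.5.

E(Q) = 377.5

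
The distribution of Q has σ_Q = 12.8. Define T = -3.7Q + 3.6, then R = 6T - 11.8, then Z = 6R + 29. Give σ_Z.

σ_Z = 1704.96

σ_T = |-3.7|·12.8 = 47.36.
σ_R = |6|·47.36 = 284.16.
σ_Z = |6|·284.16 = 1704.96.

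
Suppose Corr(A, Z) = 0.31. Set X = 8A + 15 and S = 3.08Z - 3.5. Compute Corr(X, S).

Linear rescalings preserve correlation up to sign; here the slopes 8 and 3.08 have the same sign, so Corr(X, S) = Corr(A, Z) = 0.31.

Corr(X, S) = 0.31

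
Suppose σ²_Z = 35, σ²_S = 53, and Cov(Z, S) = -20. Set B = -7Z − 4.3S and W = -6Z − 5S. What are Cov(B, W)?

Cov(B, W) = 1393.5

By bilinearity, Cov(B, W) = ac·σ²_Z + bd·σ²_S + (ad+bc)·Cov(Z, S), with a=-7, b=-4.3, c=-6, d=-5.
ac·σ²_Z = (-7)·(-6)·35 = 1470
bd·σ²_S = (-4.3)·(-5)·53 = 1139.5
(ad+bc)·Cov(Z, S) = (60.8)·(-20) = -1216
Cov(B, W) = 1470 + 1139.5 + (-1216) = 1393.5.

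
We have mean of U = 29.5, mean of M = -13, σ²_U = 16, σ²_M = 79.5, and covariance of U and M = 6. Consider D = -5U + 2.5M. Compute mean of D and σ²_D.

mean of D = -180, σ²_D = 746.875

mean of D = (-5)·mean of U + 2.5·mean of M = (-5)·29.5 + 2.5·(-13) = -180.
σ²_D = a²·σ²_U + b²·σ²_M + 2ab·covariance of U and M with a = -5, b = 2.5.
= (-5)²·16 + 2.5²·79.5 + 2·(-5)·2.5·6
= 400 + 496.875 + (-150) = 746.875.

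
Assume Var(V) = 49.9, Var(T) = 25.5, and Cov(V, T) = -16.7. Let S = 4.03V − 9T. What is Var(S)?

Var(S) = 4087.33891

Var(S) = a²·Var(V) + b²·Var(T) + 2ab·Cov(V, T) with a = 4.03, b = -9.
= 4.03²·49.9 + (-9)²·25.5 + 2·4.03·(-9)·(-16.7)
= 810.42091 + 2065.5 + 1211.418 = 4087.33891.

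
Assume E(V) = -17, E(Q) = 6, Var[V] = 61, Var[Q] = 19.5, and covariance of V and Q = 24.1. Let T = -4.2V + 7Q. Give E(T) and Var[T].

E(T) = (-4.2)·E(V) + 7·E(Q) = (-4.2)·(-17) + 7·6 = 113.4.
Var[T] = a²·Var[V] + b²·Var[Q] + 2ab·covariance of V and Q with a = -4.2, b = 7.
= (-4.2)²·61 + 7²·19.5 + 2·(-4.2)·7·24.1
= 1076.04 + 955.5 + (-1417.08) = 614.46.

E(T) = 113.4, Var[T] = 614.46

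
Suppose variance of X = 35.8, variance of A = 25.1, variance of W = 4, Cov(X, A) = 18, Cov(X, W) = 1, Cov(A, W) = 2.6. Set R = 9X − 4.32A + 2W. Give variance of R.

variance of R = 1975.61824

variance of R = a²·variance of X + b²·variance of A + c²·variance of W + 2ab·Cov(X, A) + 2ac·Cov(X, W) + 2bc·Cov(A, W), with a = 9, b = -4.32, c = 2.
= 2899.8 + 468.42624 + 16 + (-1399.68) + 36 + (-44.928)
= 1975.61824.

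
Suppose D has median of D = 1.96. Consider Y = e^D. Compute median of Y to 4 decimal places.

e^D is monotone on this domain, so median of Y = exp(1.96) ≈ 7.0993.

median of Y = 7.0993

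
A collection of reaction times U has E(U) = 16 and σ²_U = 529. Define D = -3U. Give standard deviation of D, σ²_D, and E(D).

standard deviation of D = 69, σ²_D = 4761, E(D) = -48

D = -3U is linear with a = -3, b = 0.
standard deviation of U = √529 = 23.
standard deviation of D = |a|·standard deviation of U = |-3|·23 = 69.
σ²_D = a²·σ²_U = (-3)²·529 = 4761.
E(D) = a·E(U) + b = (-3)·16 = -48.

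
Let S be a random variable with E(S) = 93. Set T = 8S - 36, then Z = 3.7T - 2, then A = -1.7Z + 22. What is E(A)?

E(T) = 8·93 + (-36) = 708.
E(Z) = 3.7·708 + (-2) = 2617.6.
E(A) = (-1.7)·2617.6 + 22 = -4427.92.

E(A) = -4427.92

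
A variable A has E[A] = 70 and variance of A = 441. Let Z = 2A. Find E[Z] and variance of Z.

E[Z] = 140, variance of Z = 1764

Z = 2A is linear with a = 2, b = 0.
E[Z] = a·E[A] + b = 2·70 = 140.
variance of Z = a²·variance of A = 2²·441 = 1764.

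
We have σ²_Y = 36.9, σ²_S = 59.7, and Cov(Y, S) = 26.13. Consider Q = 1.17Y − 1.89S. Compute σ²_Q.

σ²_Q = a²·σ²_Y + b²·σ²_S + 2ab·Cov(Y, S) with a = 1.17, b = -1.89.
= 1.17²·36.9 + (-1.89)²·59.7 + 2·1.17·(-1.89)·26.13
= 50.51241 + 213.25437 + (-115.562538) = 148.204242.

σ²_Q = 148.204242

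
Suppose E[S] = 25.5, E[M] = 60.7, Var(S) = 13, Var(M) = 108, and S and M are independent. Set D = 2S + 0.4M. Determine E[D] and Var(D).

E[D] = 75.28, Var(D) = 69.28

E[D] = 2·E[S] + 0.4·E[M] = 2·25.5 + 0.4·60.7 = 75.28.
Var(D) = a²·Var(S) + b²·Var(M) + 2ab·Cov[S, M] with a = 2, b = 0.4.
Independence gives Cov[S, M] = 0.
= 2²·13 + 0.4²·108 + 2·2·0.4·0
= 52 + 17.28 + 0 = 69.28.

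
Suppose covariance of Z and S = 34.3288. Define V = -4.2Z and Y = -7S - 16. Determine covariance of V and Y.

covariance of V and Y = 1009.26672

covariance of V and Y = a·c·covariance of Z and S = (-4.2)·(-7)·34.3288 = 1009.26672. Additive constants drop out.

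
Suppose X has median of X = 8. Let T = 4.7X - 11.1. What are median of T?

A linear map preserves order up to sign, so median of T = a·median of X + b = 4.7·8 + (-11.1) = 26.5.

median of T = 26.5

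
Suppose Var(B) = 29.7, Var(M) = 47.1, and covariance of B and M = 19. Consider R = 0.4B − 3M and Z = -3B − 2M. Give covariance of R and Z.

covariance of R and Z = 402.76

By bilinearity, covariance of R and Z = ac·Var(B) + bd·Var(M) + (ad+bc)·covariance of B and M, with a=0.4, b=-3, c=-3, d=-2.
ac·Var(B) = 0.4·(-3)·29.7 = -35.64
bd·Var(M) = (-3)·(-2)·47.1 = 282.6
(ad+bc)·covariance of B and M = (8.2)·19 = 155.8
covariance of R and Z = -35.64 + 282.6 + 155.8 = 402.76.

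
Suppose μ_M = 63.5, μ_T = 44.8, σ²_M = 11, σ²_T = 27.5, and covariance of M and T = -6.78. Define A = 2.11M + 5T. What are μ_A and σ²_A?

μ_A = 2.11·μ_M + 5·μ_T = 2.11·63.5 + 5·44.8 = 357.985.
σ²_A = a²·σ²_M + b²·σ²_T + 2ab·covariance of M and T with a = 2.11, b = 5.
= 2.11²·11 + 5²·27.5 + 2·2.11·5·(-6.78)
= 48.9731 + 687.5 + (-143.058) = 593.4151.

μ_A = 357.985, σ²_A = 593.4151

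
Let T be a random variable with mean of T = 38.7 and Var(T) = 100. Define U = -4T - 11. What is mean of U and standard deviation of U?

mean of U = -165.8, standard deviation of U = 40

U = -4T - 11 is linear with a = -4, b = -11.
mean of U = a·mean of T + b = (-4)·38.7 + (-11) = -165.8.
standard deviation of T = √100 = 10.
standard deviation of U = |a|·standard deviation of T = |-4|·10 = 40.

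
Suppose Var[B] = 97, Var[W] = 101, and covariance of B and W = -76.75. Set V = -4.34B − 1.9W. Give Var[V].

Var[V] = a²·Var[B] + b²·Var[W] + 2ab·covariance of B and W with a = -4.34, b = -1.9.
= (-4.34)²·97 + (-1.9)²·101 + 2·(-4.34)·(-1.9)·(-76.75)
= 1827.0532 + 364.61 + (-1265.761) = 925.9022.

Var[V] = 925.9022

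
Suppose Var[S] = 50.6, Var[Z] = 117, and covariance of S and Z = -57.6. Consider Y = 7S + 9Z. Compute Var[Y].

Var[Y] = 4698.8

Var[Y] = a²·Var[S] + b²·Var[Z] + 2ab·covariance of S and Z with a = 7, b = 9.
= 7²·50.6 + 9²·117 + 2·7·9·(-57.6)
= 2479.4 + 9477 + (-7257.6) = 4698.8.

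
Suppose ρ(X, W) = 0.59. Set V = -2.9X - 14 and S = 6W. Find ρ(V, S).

Linear rescalings preserve |correlation|; the slopes -2.9 and 6 have opposite signs, so the correlation flips sign: ρ(V, S) = −ρ(X, W) = -0.59.

ρ(V, S) = -0.59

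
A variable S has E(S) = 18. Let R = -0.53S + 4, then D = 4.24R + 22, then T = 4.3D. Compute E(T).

E(T) = -6.40528

E(R) = (-0.53)·18 + 4 = -5.54.
E(D) = 4.24·(-5.54) + 22 = -1.4896.
E(T) = 4.3·(-1.4896) = -6.40528.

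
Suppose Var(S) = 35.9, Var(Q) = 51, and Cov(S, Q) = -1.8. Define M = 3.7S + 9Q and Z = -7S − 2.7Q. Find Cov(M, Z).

Cov(M, Z) = -2037.728

By bilinearity, Cov(M, Z) = ac·Var(S) + bd·Var(Q) + (ad+bc)·Cov(S, Q), with a=3.7, b=9, c=-7, d=-2.7.
ac·Var(S) = 3.7·(-7)·35.9 = -929.81
bd·Var(Q) = 9·(-2.7)·51 = -1239.3
(ad+bc)·Cov(S, Q) = (-72.99)·(-1.8) = 131.382
Cov(M, Z) = -929.81 + (-1239.3) + 131.382 = -2037.728.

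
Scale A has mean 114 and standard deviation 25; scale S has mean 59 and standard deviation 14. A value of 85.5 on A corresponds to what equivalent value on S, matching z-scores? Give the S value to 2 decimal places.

S = 43.04

z = (85.5 − 114)/25 = -1.14.
S = 59 + z·14 = 59 + (85.5 − 114)·14/25 = 43.04.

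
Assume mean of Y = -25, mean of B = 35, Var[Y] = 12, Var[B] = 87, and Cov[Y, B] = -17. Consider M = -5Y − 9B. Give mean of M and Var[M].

mean of M = -190, Var[M] = 5817

mean of M = (-5)·mean of Y + (-9)·mean of B = (-5)·(-25) + (-9)·35 = -190.
Var[M] = a²·Var[Y] + b²·Var[B] + 2ab·Cov[Y, B] with a = -5, b = -9.
= (-5)²·12 + (-9)²·87 + 2·(-5)·(-9)·(-17)
= 300 + 7047 + (-1530) = 5817.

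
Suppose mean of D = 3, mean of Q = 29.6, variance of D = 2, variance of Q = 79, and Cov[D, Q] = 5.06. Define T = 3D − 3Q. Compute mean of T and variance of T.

mean of T = -79.8, variance of T = 637.92

mean of T = 3·mean of D + (-3)·mean of Q = 3·3 + (-3)·29.6 = -79.8.
variance of T = a²·variance of D + b²·variance of Q + 2ab·Cov[D, Q] with a = 3, b = -3.
= 3²·2 + (-3)²·79 + 2·3·(-3)·5.06
= 18 + 711 + (-91.08) = 637.92.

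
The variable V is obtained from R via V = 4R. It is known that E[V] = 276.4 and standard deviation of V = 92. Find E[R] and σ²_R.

From V = 4R: E[V] = a·E[R] + b, so E[R] = (E[V] − b)/a = (276.4 − 0)/4 = 69.1.
σ²_V = 92² = 8464.
σ²_V = a²·σ²_R, so σ²_R = 8464/4² = 529.

E[R] = 69.1, σ²_R = 529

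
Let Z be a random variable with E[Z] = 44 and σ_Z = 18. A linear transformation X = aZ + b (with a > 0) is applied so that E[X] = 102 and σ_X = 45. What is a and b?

σ_X = a·σ_Z (a > 0), so a = 45/18 = 2.5.
E[X] = a·E[Z] + b, so b = 102 − 2.5·44 = -8.

a = 2.5, b = -8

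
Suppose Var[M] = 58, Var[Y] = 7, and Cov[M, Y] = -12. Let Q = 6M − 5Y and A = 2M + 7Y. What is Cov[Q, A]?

Cov[Q, A] = 67

By bilinearity, Cov[Q, A] = ac·Var[M] + bd·Var[Y] + (ad+bc)·Cov[M, Y], with a=6, b=-5, c=2, d=7.
ac·Var[M] = 6·2·58 = 696
bd·Var[Y] = (-5)·7·7 = -245
(ad+bc)·Cov[M, Y] = (32)·(-12) = -384
Cov[Q, A] = 696 + (-245) + (-384) = 67.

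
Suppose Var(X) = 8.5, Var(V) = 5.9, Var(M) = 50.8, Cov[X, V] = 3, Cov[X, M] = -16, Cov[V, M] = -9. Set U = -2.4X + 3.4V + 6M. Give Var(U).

Var(U) = a²·Var(X) + b²·Var(V) + c²·Var(M) + 2ab·Cov[X, V] + 2ac·Cov[X, M] + 2bc·Cov[V, M], with a = -2.4, b = 3.4, c = 6.
= 48.96 + 68.204 + 1828.8 + (-48.96) + 460.8 + (-367.2)
= 1990.604.

Var(U) = 1990.604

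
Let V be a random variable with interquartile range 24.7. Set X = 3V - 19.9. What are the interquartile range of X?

IQR(X) = 74.1

Under X = aV + b, IQR(X) = |a|·IQR(V) = |3|·24.7 = 74.1 (shifts cancel; spread scales by |a|).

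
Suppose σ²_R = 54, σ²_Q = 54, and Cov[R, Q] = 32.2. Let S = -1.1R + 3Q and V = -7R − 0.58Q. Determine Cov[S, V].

By bilinearity, Cov[S, V] = ac·σ²_R + bd·σ²_Q + (ad+bc)·Cov[R, Q], with a=-1.1, b=3, c=-7, d=-0.58.
ac·σ²_R = (-1.1)·(-7)·54 = 415.8
bd·σ²_Q = 3·(-0.58)·54 = -93.96
(ad+bc)·Cov[R, Q] = (-20.362)·32.2 = -655.6564
Cov[S, V] = 415.8 + (-93.96) + (-655.6564) = -333.8164.

Cov[S, V] = -333.8164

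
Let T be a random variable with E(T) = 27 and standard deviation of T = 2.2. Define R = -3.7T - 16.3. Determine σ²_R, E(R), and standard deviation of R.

R = -3.7T - 16.3 is linear with a = -3.7, b = -16.3.
σ²_T = 2.2² = 4.84.
σ²_R = a²·σ²_T = (-3.7)²·4.84 = 66.2596 (the additive constant -16.3 does not affect variance).
E(R) = a·E(T) + b = (-3.7)·27 + (-16.3) = -116.2.
standard deviation of R = |a|·standard deviation of T = |-3.7|·2.2 = 8.14.

σ²_R = 66.2596, E(R) = -116.2, standard deviation of R = 8.14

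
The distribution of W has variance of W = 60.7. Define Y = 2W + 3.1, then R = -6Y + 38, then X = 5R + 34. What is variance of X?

variance of Y = 2²·60.7 = 242.8.
variance of R = (-6)²·242.8 = 8740.8.
variance of X = 5²·8740.8 = 218520.

variance of X = 218520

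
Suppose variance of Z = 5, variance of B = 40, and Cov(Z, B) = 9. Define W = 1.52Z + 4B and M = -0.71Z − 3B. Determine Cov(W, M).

Cov(W, M) = -551.996

By bilinearity, Cov(W, M) = ac·variance of Z + bd·variance of B + (ad+bc)·Cov(Z, B), with a=1.52, b=4, c=-0.71, d=-3.
ac·variance of Z = 1.52·(-0.71)·5 = -5.396
bd·variance of B = 4·(-3)·40 = -480
(ad+bc)·Cov(Z, B) = (-7.4)·9 = -66.6
Cov(W, M) = -5.396 + (-480) + (-66.6) = -551.996.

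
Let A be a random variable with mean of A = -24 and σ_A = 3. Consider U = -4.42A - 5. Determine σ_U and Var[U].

σ_U = 13.26, Var[U] = 175.8276

U = -4.42A - 5 is linear with a = -4.42, b = -5.
σ_U = |a|·σ_A = |-4.42|·3 = 13.26.
Var[A] = 3² = 9.
Var[U] = a²·Var[A] = (-4.42)²·9 = 175.8276 (the additive constant -5 does not affect variance).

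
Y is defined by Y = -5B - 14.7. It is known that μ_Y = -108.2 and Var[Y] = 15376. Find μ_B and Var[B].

μ_B = 18.7, Var[B] = 615.04

From Y = -5B - 14.7: μ_Y = a·μ_B + b, so μ_B = (μ_Y − b)/a = (-108.2 − (-14.7))/(-5) = 18.7.
Var[Y] = a²·Var[B], so Var[B] = 15376/(-5)² = 615.04.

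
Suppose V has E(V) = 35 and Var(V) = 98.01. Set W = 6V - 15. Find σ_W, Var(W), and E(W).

σ_W = 59.4, Var(W) = 3528.36, E(W) = 195

W = 6V - 15 is linear with a = 6, b = -15.
σ_V = √98.01 = 9.9.
σ_W = |a|·σ_V = |6|·9.9 = 59.4.
Var(W) = a²·Var(V) = 6²·98.01 = 3528.36 (the additive constant -15 does not affect variance).
E(W) = a·E(V) + b = 6·35 + (-15) = 195.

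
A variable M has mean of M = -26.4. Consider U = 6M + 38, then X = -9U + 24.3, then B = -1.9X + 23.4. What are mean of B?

mean of B = -2081.61

mean of U = 6·(-26.4) + 38 = -120.4.
mean of X = (-9)·(-120.4) + 24.3 = 1107.9.
mean of B = (-1.9)·1107.9 + 23.4 = -2081.61.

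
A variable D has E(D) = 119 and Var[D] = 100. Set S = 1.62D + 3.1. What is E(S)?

S = 1.62D + 3.1 is linear with a = 1.62, b = 3.1.
E(S) = a·E(D) + b = 1.62·119 + 3.1 = 195.88.

E(S) = 195.88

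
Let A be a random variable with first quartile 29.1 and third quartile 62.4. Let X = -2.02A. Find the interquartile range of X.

IQR of A = Q3 − Q1 = 62.4 − 29.1 = 33.3.
Under X = aA + b, IQR(X) = |a|·IQR(A) = |-2.02|·33.3 = 67.266 (shifts cancel; spread scales by |a|).

IQR(X) = 67.266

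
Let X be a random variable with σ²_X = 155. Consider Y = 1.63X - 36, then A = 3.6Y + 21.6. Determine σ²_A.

σ²_A = 5337.18072

σ²_Y = 1.63²·155 = 411.8195.
σ²_A = 3.6²·411.8195 = 5337.18072.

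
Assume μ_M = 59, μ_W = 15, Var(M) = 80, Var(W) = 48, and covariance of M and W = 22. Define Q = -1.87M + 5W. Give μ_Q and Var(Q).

μ_Q = -35.33, Var(Q) = 1068.352

μ_Q = (-1.87)·μ_M + 5·μ_W = (-1.87)·59 + 5·15 = -35.33.
Var(Q) = a²·Var(M) + b²·Var(W) + 2ab·covariance of M and W with a = -1.87, b = 5.
= (-1.87)²·80 + 5²·48 + 2·(-1.87)·5·22
= 279.752 + 1200 + (-411.4) = 1068.352.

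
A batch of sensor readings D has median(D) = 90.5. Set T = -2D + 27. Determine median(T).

median(T) = -154

A linear map preserves order up to sign, so median(T) = a·median(D) + b = (-2)·90.5 + 27 = -154.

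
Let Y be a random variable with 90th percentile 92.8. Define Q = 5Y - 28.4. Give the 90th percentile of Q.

Since a = 5 > 0 the transformation is increasing, so the 90th percentile of Q = a·(P_{90} of Y) + b = 5·92.8 + (-28.4) = 435.6.

90th percentile of Q = 435.6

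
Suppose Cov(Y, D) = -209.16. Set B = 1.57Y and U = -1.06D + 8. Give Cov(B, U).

Cov(B, U) = a·c·Cov(Y, D) = 1.57·(-1.06)·(-209.16) = 348.084072. Additive constants drop out.

Cov(B, U) = 348.084072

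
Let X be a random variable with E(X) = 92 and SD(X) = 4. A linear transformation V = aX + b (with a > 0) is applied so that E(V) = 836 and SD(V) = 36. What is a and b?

SD(V) = a·SD(X) (a > 0), so a = 36/4 = 9.
E(V) = a·E(X) + b, so b = 836 − 9·92 = 8.

a = 9, b = 8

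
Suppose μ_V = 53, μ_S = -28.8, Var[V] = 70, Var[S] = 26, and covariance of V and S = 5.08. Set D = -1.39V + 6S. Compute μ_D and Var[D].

μ_D = (-1.39)·μ_V + 6·μ_S = (-1.39)·53 + 6·(-28.8) = -246.47.
Var[D] = a²·Var[V] + b²·Var[S] + 2ab·covariance of V and S with a = -1.39, b = 6.
= (-1.39)²·70 + 6²·26 + 2·(-1.39)·6·5.08
= 135.247 + 936 + (-84.7344) = 986.5126.

μ_D = -246.47, Var[D] = 986.5126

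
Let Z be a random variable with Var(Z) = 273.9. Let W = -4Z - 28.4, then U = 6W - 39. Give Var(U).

Var(W) = (-4)²·273.9 = 4382.4.
Var(U) = 6²·4382.4 = 157766.4.

Var(U) = 157766.4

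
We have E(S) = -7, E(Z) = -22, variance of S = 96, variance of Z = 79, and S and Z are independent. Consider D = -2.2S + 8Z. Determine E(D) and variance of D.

E(D) = -160.6, variance of D = 5520.64

E(D) = (-2.2)·E(S) + 8·E(Z) = (-2.2)·(-7) + 8·(-22) = -160.6.
variance of D = a²·variance of S + b²·variance of Z + 2ab·covariance of S and Z with a = -2.2, b = 8.
Independence gives covariance of S and Z = 0.
= (-2.2)²·96 + 8²·79 + 2·(-2.2)·8·0
= 464.64 + 5056 + 0 = 5520.64.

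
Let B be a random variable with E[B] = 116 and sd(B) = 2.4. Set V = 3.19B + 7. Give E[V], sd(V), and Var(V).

E[V] = 377.04, sd(V) = 7.656, Var(V) = 58.614336

V = 3.19B + 7 is linear with a = 3.19, b = 7.
E[V] = a·E[B] + b = 3.19·116 + 7 = 377.04.
sd(V) = |a|·sd(B) = |3.19|·2.4 = 7.656.
Var(B) = 2.4² = 5.76.
Var(V) = a²·Var(B) = 3.19²·5.76 = 58.614336 (the additive constant 7 does not affect variance).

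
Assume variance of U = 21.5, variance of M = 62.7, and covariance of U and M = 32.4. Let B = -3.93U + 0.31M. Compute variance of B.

variance of B = 259.14498

variance of B = a²·variance of U + b²·variance of M + 2ab·covariance of U and M with a = -3.93, b = 0.31.
= (-3.93)²·21.5 + 0.31²·62.7 + 2·(-3.93)·0.31·32.4
= 332.06535 + 6.02547 + (-78.94584) = 259.14498.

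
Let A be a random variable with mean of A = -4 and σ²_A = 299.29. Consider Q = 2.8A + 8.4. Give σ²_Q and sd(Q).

Q = 2.8A + 8.4 is linear with a = 2.8, b = 8.4.
σ²_Q = a²·σ²_A = 2.8²·299.29 = 2346.4336 (the additive constant 8.4 does not affect variance).
sd(A) = √299.29 = 17.3.
sd(Q) = |a|·sd(A) = |2.8|·17.3 = 48.44.

σ²_Q = 2346.4336, sd(Q) = 48.44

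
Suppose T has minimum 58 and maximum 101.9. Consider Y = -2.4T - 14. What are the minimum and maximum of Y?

min(Y) = -258.56, max(Y) = -153.2

a = -2.4 < 0, so order reverses: min(Y) = a·max(T)+b = (-2.4)·101.9 + (-14) = -258.56; max(Y) = a·min(T)+b = (-2.4)·58 + (-14) = -153.2.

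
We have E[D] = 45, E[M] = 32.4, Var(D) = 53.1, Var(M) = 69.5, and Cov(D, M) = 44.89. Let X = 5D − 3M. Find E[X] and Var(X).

E[X] = 5·E[D] + (-3)·E[M] = 5·45 + (-3)·32.4 = 127.8.
Var(X) = a²·Var(D) + b²·Var(M) + 2ab·Cov(D, M) with a = 5, b = -3.
= 5²·53.1 + (-3)²·69.5 + 2·5·(-3)·44.89
= 1327.5 + 625.5 + (-1346.7) = 606.3.

E[X] = 127.8, Var(X) = 606.3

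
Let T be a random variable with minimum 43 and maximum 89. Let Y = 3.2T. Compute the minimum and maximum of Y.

min(Y) = 137.6, max(Y) = 284.8

a = 3.2 > 0, so min(Y) = a·min(T)+b = 3.2·43 = 137.6 and max(Y) = 3.2·89 = 284.8.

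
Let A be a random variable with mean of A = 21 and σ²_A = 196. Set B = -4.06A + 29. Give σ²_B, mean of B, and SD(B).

σ²_B = 3230.7856, mean of B = -56.26, SD(B) = 56.84

B = -4.06A + 29 is linear with a = -4.06, b = 29.
σ²_B = a²·σ²_A = (-4.06)²·196 = 3230.7856 (the additive constant 29 does not affect variance).
mean of B = a·mean of A + b = (-4.06)·21 + 29 = -56.26.
SD(A) = √196 = 14.
SD(B) = |a|·SD(A) = |-4.06|·14 = 56.84.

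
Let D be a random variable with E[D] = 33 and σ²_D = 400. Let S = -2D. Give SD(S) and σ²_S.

S = -2D is linear with a = -2, b = 0.
SD(D) = √400 = 20.
SD(S) = |a|·SD(D) = |-2|·20 = 40.
σ²_S = a²·σ²_D = (-2)²·400 = 1600.

SD(S) = 40, σ²_S = 1600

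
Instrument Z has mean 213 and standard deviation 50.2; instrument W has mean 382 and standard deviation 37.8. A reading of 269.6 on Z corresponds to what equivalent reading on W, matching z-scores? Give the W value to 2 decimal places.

z = (269.6 − 213)/50.2 ≈ 1.1275.
W = 382 + z·37.8 = 382 + (269.6 − 213)·37.8/50.2 ≈ 424.62.

W = 424.62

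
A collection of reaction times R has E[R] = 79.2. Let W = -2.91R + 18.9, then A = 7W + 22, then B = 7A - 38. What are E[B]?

E[B] = -10251.028

E[W] = (-2.91)·79.2 + 18.9 = -211.572.
E[A] = 7·(-211.572) + 22 = -1459.004.
E[B] = 7·(-1459.004) + (-38) = -10251.028.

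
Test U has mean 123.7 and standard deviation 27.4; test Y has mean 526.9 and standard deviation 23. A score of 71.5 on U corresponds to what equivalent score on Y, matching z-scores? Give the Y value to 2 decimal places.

z = (71.5 − 123.7)/27.4 ≈ -1.9051.
Y = 526.9 + z·23 = 526.9 + (71.5 − 123.7)·23/27.4 ≈ 483.08.

Y = 483.08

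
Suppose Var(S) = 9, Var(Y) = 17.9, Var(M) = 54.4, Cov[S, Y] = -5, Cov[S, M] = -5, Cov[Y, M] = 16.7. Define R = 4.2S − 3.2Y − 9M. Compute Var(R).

Var(R) = a²·Var(S) + b²·Var(Y) + c²·Var(M) + 2ab·Cov[S, Y] + 2ac·Cov[S, M] + 2bc·Cov[Y, M], with a = 4.2, b = -3.2, c = -9.
= 158.76 + 183.296 + 4406.4 + 134.4 + 378 + 961.92
= 6222.776.

Var(R) = 6222.776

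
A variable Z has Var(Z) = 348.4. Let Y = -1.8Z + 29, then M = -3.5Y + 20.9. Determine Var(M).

Var(Y) = (-1.8)²·348.4 = 1128.816.
Var(M) = (-3.5)²·1128.816 = 13827.996.

Var(M) = 13827.996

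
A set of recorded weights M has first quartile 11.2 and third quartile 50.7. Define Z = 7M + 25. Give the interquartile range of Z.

IQR of M = Q3 − Q1 = 50.7 − 11.2 = 39.5.
Under Z = aM + b, IQR(Z) = |a|·IQR(M) = |7|·39.5 = 276.5 (shifts cancel; spread scales by |a|).

IQR(Z) = 276.5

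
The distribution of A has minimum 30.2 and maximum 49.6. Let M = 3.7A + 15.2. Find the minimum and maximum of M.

a = 3.7 > 0, so min(M) = a·min(A)+b = 3.7·30.2 + 15.2 = 126.94 and max(M) = 3.7·49.6 + 15.2 = 198.72.

min(M) = 126.94, max(M) = 198.72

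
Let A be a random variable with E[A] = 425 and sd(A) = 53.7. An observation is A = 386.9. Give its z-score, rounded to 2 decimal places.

z = -0.71

z = (A − E[A]) / sd(A) = (386.9 − 425) / 53.7 ≈ -0.71.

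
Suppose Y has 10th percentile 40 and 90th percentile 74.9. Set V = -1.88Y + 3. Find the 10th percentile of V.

10th percentile of V = -137.812

Since a = -1.88 < 0 the transformation is decreasing, reversing order: the 10th percentile of V corresponds to the 90th percentile of Y.
So P_{10}(V) = a·P_{90}(Y) + b = (-1.88)·74.9 + 3 = -137.812.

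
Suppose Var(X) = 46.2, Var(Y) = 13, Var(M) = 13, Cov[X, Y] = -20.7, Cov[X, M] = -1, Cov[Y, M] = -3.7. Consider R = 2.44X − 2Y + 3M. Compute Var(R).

Var(R) = 675.84832

Var(R) = a²·Var(X) + b²·Var(Y) + c²·Var(M) + 2ab·Cov[X, Y] + 2ac·Cov[X, M] + 2bc·Cov[Y, M], with a = 2.44, b = -2, c = 3.
= 275.05632 + 52 + 117 + 202.032 + (-14.64) + 44.4
= 675.84832.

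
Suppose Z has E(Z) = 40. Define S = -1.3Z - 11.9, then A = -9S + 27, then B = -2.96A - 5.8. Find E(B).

E(B) = -1788.016

E(S) = (-1.3)·40 + (-11.9) = -63.9.
E(A) = (-9)·(-63.9) + 27 = 602.1.
E(B) = (-2.96)·602.1 + (-5.8) = -1788.016.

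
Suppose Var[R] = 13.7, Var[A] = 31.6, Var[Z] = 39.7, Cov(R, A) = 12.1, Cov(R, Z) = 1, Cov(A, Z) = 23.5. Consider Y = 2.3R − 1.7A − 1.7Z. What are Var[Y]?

Var[Y] = a²·Var[R] + b²·Var[A] + c²·Var[Z] + 2ab·Cov(R, A) + 2ac·Cov(R, Z) + 2bc·Cov(A, Z), with a = 2.3, b = -1.7, c = -1.7.
= 72.473 + 91.324 + 114.733 + (-94.622) + (-7.82) + 135.83
= 311.918.

Var[Y] = 311.918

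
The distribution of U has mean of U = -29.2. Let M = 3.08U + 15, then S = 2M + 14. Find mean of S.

mean of M = 3.08·(-29.2) + 15 = -74.936.
mean of S = 2·(-74.936) + 14 = -135.872.

mean of S = -135.872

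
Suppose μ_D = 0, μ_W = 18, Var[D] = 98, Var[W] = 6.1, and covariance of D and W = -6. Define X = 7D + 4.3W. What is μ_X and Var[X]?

μ_X = 7·μ_D + 4.3·μ_W = 7·0 + 4.3·18 = 77.4.
Var[X] = a²·Var[D] + b²·Var[W] + 2ab·covariance of D and W with a = 7, b = 4.3.
= 7²·98 + 4.3²·6.1 + 2·7·4.3·(-6)
= 4802 + 112.789 + (-361.2) = 4553.589.

μ_X = 77.4, Var[X] = 4553.589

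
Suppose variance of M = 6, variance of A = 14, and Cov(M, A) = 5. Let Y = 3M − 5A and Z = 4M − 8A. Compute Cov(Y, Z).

By bilinearity, Cov(Y, Z) = ac·variance of M + bd·variance of A + (ad+bc)·Cov(M, A), with a=3, b=-5, c=4, d=-8.
ac·variance of M = 3·4·6 = 72
bd·variance of A = (-5)·(-8)·14 = 560
(ad+bc)·Cov(M, A) = (-44)·5 = -220
Cov(Y, Z) = 72 + 560 + (-220) = 412.

Cov(Y, Z) = 412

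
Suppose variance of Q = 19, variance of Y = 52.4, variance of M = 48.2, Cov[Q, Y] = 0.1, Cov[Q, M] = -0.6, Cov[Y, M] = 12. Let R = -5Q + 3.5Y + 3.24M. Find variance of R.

variance of R = 1910.98432

variance of R = a²·variance of Q + b²·variance of Y + c²·variance of M + 2ab·Cov[Q, Y] + 2ac·Cov[Q, M] + 2bc·Cov[Y, M], with a = -5, b = 3.5, c = 3.24.
= 475 + 641.9 + 505.98432 + (-3.5) + 19.44 + 272.16
= 1910.98432.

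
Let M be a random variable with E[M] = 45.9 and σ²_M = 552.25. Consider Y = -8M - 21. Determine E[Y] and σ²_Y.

Y = -8M - 21 is linear with a = -8, b = -21.
E[Y] = a·E[M] + b = (-8)·45.9 + (-21) = -388.2.
σ²_Y = a²·σ²_M = (-8)²·552.25 = 35344 (the additive constant -21 does not affect variance).

E[Y] = -388.2, σ²_Y = 35344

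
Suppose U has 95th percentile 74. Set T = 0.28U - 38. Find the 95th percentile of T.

Since a = 0.28 > 0 the transformation is increasing, so the 95th percentile of T = a·(P_{95} of U) + b = 0.28·74 + (-38) = -17.28.

95th percentile of T = -17.28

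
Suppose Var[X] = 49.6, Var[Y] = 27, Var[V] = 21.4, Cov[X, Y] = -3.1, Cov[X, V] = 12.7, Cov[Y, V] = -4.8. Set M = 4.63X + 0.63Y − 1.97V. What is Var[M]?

Var[M] = a²·Var[X] + b²·Var[Y] + c²·Var[V] + 2ab·Cov[X, Y] + 2ac·Cov[X, V] + 2bc·Cov[Y, V], with a = 4.63, b = 0.63, c = -1.97.
= 1063.27024 + 10.7163 + 83.05126 + (-18.08478) + (-231.67594) + 11.91456
= 919.19164.

Var[M] = 919.19164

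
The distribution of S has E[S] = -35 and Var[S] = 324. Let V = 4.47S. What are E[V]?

V = 4.47S is linear with a = 4.47, b = 0.
E[V] = a·E[S] + b = 4.47·(-35) = -156.45.

E[V] = -156.45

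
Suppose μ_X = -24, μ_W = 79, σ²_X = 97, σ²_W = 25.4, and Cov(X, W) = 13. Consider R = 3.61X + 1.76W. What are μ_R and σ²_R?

μ_R = 52.4, σ²_R = 1507.98634

μ_R = 3.61·μ_X + 1.76·μ_W = 3.61·(-24) + 1.76·79 = 52.4.
σ²_R = a²·σ²_X + b²·σ²_W + 2ab·Cov(X, W) with a = 3.61, b = 1.76.
= 3.61²·97 + 1.76²·25.4 + 2·3.61·1.76·13
= 1264.1137 + 78.67904 + 165.1936 = 1507.98634.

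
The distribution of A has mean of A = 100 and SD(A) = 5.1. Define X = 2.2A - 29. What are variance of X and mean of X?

X = 2.2A - 29 is linear with a = 2.2, b = -29.
variance of A = 5.1² = 26.01.
variance of X = a²·variance of A = 2.2²·26.01 = 125.8884 (the additive constant -29 does not affect variance).
mean of X = a·mean of A + b = 2.2·100 + (-29) = 191.

variance of X = 125.8884, mean of X = 191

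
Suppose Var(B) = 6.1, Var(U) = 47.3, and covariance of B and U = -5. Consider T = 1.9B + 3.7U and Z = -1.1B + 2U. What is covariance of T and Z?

covariance of T and Z = 338.621

By bilinearity, covariance of T and Z = ac·Var(B) + bd·Var(U) + (ad+bc)·covariance of B and U, with a=1.9, b=3.7, c=-1.1, d=2.
ac·Var(B) = 1.9·(-1.1)·6.1 = -12.749
bd·Var(U) = 3.7·2·47.3 = 350.02
(ad+bc)·covariance of B and U = (-0.27)·(-5) = 1.35
covariance of T and Z = -12.749 + 350.02 + 1.35 = 338.621.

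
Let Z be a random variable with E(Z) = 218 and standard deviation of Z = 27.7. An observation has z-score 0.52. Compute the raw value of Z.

Z = E(Z) + z·standard deviation of Z = 218 + 0.52·27.7 = 232.404.

Z = 232.404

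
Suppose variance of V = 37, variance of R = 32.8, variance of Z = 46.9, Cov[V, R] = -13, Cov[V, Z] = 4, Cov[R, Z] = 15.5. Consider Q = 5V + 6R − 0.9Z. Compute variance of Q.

variance of Q = 1160.389

variance of Q = a²·variance of V + b²·variance of R + c²·variance of Z + 2ab·Cov[V, R] + 2ac·Cov[V, Z] + 2bc·Cov[R, Z], with a = 5, b = 6, c = -0.9.
= 925 + 1180.8 + 37.989 + (-780) + (-36) + (-167.4)
= 1160.389.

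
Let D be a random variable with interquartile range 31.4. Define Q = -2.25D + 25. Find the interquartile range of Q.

IQR(Q) = 70.65

Under Q = aD + b, IQR(Q) = |a|·IQR(D) = |-2.25|·31.4 = 70.65 (shifts cancel; spread scales by |a|).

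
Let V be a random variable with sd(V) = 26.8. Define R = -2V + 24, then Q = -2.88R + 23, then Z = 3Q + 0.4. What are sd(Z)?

sd(R) = |-2|·26.8 = 53.6.
sd(Q) = |-2.88|·53.6 = 154.368.
sd(Z) = |3|·154.368 = 463.104.

sd(Z) = 463.104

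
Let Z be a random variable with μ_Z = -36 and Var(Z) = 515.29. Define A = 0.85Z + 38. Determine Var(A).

A = 0.85Z + 38 is linear with a = 0.85, b = 38.
Var(A) = a²·Var(Z) = 0.85²·515.29 = 372.297025 (the additive constant 38 does not affect variance).

Var(A) = 372.297025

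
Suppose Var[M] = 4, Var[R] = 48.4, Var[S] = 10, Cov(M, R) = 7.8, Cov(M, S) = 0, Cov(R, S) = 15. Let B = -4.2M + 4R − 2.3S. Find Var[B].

Var[B] = 359.78

Var[B] = a²·Var[M] + b²·Var[R] + c²·Var[S] + 2ab·Cov(M, R) + 2ac·Cov(M, S) + 2bc·Cov(R, S), with a = -4.2, b = 4, c = -2.3.
= 70.56 + 774.4 + 52.9 + (-262.08) + 0 + (-276)
= 359.78.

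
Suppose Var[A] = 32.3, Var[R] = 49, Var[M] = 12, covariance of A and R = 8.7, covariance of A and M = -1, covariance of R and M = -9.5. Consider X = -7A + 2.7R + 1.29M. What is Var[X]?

Var[X] = 1582.9022

Var[X] = a²·Var[A] + b²·Var[R] + c²·Var[M] + 2ab·covariance of A and R + 2ac·covariance of A and M + 2bc·covariance of R and M, with a = -7, b = 2.7, c = 1.29.
= 1582.7 + 357.21 + 19.9692 + (-328.86) + 18.06 + (-66.177)
= 1582.9022.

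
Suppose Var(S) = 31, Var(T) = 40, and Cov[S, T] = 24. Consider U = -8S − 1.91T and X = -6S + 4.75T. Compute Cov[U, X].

By bilinearity, Cov[U, X] = ac·Var(S) + bd·Var(T) + (ad+bc)·Cov[S, T], with a=-8, b=-1.91, c=-6, d=4.75.
ac·Var(S) = (-8)·(-6)·31 = 1488
bd·Var(T) = (-1.91)·4.75·40 = -362.9
(ad+bc)·Cov[S, T] = (-26.54)·24 = -636.96
Cov[U, X] = 1488 + (-362.9) + (-636.96) = 488.14.

Cov[U, X] = 488.14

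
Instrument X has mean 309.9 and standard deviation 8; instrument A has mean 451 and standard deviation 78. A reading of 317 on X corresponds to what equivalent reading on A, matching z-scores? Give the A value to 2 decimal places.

A = 520.23

z = (317 − 309.9)/8 = 0.8875.
A = 451 + z·78 = 451 + (317 − 309.9)·78/8 ≈ 520.23.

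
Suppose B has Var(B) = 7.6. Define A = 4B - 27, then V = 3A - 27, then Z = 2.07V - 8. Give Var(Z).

Var(Z) = 4689.39456

Var(A) = 4²·7.6 = 121.6.
Var(V) = 3²·121.6 = 1094.4.
Var(Z) = 2.07²·1094.4 = 4689.39456.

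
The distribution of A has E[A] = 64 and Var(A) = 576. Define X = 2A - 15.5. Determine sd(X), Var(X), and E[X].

X = 2A - 15.5 is linear with a = 2, b = -15.5.
sd(A) = √576 = 24.
sd(X) = |a|·sd(A) = |2|·24 = 48.
Var(X) = a²·Var(A) = 2²·576 = 2304 (the additive constant -15.5 does not affect variance).
E[X] = a·E[A] + b = 2·64 + (-15.5) = 112.5.

sd(X) = 48, Var(X) = 2304, E[X] = 112.5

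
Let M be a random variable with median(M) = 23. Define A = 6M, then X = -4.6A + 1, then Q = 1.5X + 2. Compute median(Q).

median(A) = 6·23 = 138.
median(X) = (-4.6)·138 + 1 = -633.8.
median(Q) = 1.5·(-633.8) + 2 = -948.7.

median(Q) = -948.7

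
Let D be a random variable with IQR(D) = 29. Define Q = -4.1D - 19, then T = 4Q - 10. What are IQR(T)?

IQR(Q) = |-4.1|·29 = 118.9.
IQR(T) = |4|·118.9 = 475.6.

IQR(T) = 475.6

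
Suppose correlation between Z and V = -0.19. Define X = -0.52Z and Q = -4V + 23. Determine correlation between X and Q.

Linear rescalings preserve correlation up to sign; here the slopes -0.52 and -4 have the same sign, so correlation between X and Q = correlation between Z and V = -0.19.

correlation between X and Q = -0.19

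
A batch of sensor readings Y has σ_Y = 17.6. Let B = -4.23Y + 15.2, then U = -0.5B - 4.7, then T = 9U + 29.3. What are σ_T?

σ_B = |-4.23|·17.6 = 74.448.
σ_U = |-0.5|·74.448 = 37.224.
σ_T = |9|·37.224 = 335.016.

σ_T = 335.016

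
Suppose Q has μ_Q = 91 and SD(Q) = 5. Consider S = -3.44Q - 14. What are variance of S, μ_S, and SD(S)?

S = -3.44Q - 14 is linear with a = -3.44, b = -14.
variance of Q = 5² = 25.
variance of S = a²·variance of Q = (-3.44)²·25 = 295.84 (the additive constant -14 does not affect variance).
μ_S = a·μ_Q + b = (-3.44)·91 + (-14) = -327.04.
SD(S) = |a|·SD(Q) = |-3.44|·5 = 17.2.

variance of S = 295.84, μ_S = -327.04, SD(S) = 17.2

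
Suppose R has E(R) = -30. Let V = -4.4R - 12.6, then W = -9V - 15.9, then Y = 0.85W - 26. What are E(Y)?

E(Y) = -952.925

E(V) = (-4.4)·(-30) + (-12.6) = 119.4.
E(W) = (-9)·119.4 + (-15.9) = -1090.5.
E(Y) = 0.85·(-1090.5) + (-26) = -952.925.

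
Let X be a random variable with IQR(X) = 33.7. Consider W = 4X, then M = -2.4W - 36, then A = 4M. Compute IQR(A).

IQR(W) = |4|·33.7 = 134.8.
IQR(M) = |-2.4|·134.8 = 323.52.
IQR(A) = |4|·323.52 = 1294.08.

IQR(A) = 1294.08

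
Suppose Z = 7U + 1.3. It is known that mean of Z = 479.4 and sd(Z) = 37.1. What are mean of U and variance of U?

mean of U = 68.3, variance of U = 28.09

From Z = 7U + 1.3: mean of Z = a·mean of U + b, so mean of U = (mean of Z − b)/a = (479.4 − 1.3)/7 = 68.3.
variance of Z = 37.1² = 1376.41.
variance of Z = a²·variance of U, so variance of U = 1376.41/7² = 28.09.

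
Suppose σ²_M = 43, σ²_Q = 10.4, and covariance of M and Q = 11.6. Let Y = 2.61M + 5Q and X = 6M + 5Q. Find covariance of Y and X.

covariance of Y and X = 1432.76

By bilinearity, covariance of Y and X = ac·σ²_M + bd·σ²_Q + (ad+bc)·covariance of M and Q, with a=2.61, b=5, c=6, d=5.
ac·σ²_M = 2.61·6·43 = 673.38
bd·σ²_Q = 5·5·10.4 = 260
(ad+bc)·covariance of M and Q = (43.05)·11.6 = 499.38
covariance of Y and X = 673.38 + 260 + 499.38 = 1432.76.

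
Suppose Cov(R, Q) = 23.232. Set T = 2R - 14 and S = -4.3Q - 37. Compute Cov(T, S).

Cov(T, S) = a·c·Cov(R, Q) = 2·(-4.3)·23.232 = -199.7952. Additive constants drop out.

Cov(T, S) = -199.7952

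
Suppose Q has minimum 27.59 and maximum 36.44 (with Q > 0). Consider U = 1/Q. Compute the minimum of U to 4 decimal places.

1/Q is decreasing on this domain, so min(U) comes from max(Q) = 36.44: min(U) = 1/(36.44) ≈ 0.0274.

min(U) = 0.0274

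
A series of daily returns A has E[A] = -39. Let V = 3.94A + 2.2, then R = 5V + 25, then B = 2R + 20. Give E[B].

E[V] = 3.94·(-39) + 2.2 = -151.46.
E[R] = 5·(-151.46) + 25 = -732.3.
E[B] = 2·(-732.3) + 20 = -1444.6.

E[B] = -1444.6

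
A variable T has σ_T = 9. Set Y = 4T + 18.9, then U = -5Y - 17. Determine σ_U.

σ_Y = |4|·9 = 36.
σ_U = |-5|·36 = 180.

σ_U = 180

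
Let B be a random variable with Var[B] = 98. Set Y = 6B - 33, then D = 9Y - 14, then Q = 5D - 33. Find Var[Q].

Var[Q] = 7144200

Var[Y] = 6²·98 = 3528.
Var[D] = 9²·3528 = 285768.
Var[Q] = 5²·285768 = 7144200.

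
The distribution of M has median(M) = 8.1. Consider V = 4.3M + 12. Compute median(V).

median(V) = 46.83

A linear map preserves order up to sign, so median(V) = a·median(M) + b = 4.3·8.1 + 12 = 46.83.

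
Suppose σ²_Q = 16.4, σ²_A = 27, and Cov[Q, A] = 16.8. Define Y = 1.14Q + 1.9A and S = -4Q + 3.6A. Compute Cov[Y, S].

Cov[Y, S] = 51.1632

By bilinearity, Cov[Y, S] = ac·σ²_Q + bd·σ²_A + (ad+bc)·Cov[Q, A], with a=1.14, b=1.9, c=-4, d=3.6.
ac·σ²_Q = 1.14·(-4)·16.4 = -74.784
bd·σ²_A = 1.9·3.6·27 = 184.68
(ad+bc)·Cov[Q, A] = (-3.496)·16.8 = -58.7328
Cov[Y, S] = -74.784 + 184.68 + (-58.7328) = 51.1632.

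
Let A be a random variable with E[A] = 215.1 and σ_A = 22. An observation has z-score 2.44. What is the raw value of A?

A = 268.78

A = E[A] + z·σ_A = 215.1 + 2.44·22 = 268.78.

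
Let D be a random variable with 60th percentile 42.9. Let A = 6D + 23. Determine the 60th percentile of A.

Since a = 6 > 0 the transformation is increasing, so the 60th percentile of A = a·(P_{60} of D) + b = 6·42.9 + 23 = 280.4.

60th percentile of A = 280.4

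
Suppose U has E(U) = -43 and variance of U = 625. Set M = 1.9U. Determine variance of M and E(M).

M = 1.9U is linear with a = 1.9, b = 0.
variance of M = a²·variance of U = 1.9²·625 = 2256.25.
E(M) = a·E(U) + b = 1.9·(-43) = -81.7.

variance of M = 2256.25, E(M) = -81.7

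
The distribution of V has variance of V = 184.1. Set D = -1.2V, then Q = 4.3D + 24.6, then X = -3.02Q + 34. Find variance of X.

variance of X = 44706.130104384

variance of D = (-1.2)²·184.1 = 265.104.
variance of Q = 4.3²·265.104 = 4901.77296.
variance of X = (-3.02)²·4901.77296 = 44706.130104384.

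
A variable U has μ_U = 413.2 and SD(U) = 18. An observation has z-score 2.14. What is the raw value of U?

U = 451.72

U = μ_U + z·SD(U) = 413.2 + 2.14·18 = 451.72.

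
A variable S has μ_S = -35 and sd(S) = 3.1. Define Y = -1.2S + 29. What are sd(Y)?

sd(Y) = 3.72

Y = -1.2S + 29 is linear with a = -1.2, b = 29.
sd(Y) = |a|·sd(S) = |-1.2|·3.1 = 3.72.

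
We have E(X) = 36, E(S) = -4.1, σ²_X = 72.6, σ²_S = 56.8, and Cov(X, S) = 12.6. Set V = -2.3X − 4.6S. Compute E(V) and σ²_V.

E(V) = (-2.3)·E(X) + (-4.6)·E(S) = (-2.3)·36 + (-4.6)·(-4.1) = -63.94.
σ²_V = a²·σ²_X + b²·σ²_S + 2ab·Cov(X, S) with a = -2.3, b = -4.6.
= (-2.3)²·72.6 + (-4.6)²·56.8 + 2·(-2.3)·(-4.6)·12.6
= 384.054 + 1201.888 + 266.616 = 1852.558.

E(V) = -63.94, σ²_V = 1852.558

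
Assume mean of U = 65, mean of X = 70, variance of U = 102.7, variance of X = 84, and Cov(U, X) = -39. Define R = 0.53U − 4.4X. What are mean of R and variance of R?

mean of R = -273.55, variance of R = 1836.98443

mean of R = 0.53·mean of U + (-4.4)·mean of X = 0.53·65 + (-4.4)·70 = -273.55.
variance of R = a²·variance of U + b²·variance of X + 2ab·Cov(U, X) with a = 0.53, b = -4.4.
= 0.53²·102.7 + (-4.4)²·84 + 2·0.53·(-4.4)·(-39)
= 28.84843 + 1626.24 + 181.896 = 1836.98443.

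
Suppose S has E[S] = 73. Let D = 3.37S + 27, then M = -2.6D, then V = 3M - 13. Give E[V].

E[V] = -2142.478

E[D] = 3.37·73 + 27 = 273.01.
E[M] = (-2.6)·273.01 = -709.826.
E[V] = 3·(-709.826) + (-13) = -2142.478.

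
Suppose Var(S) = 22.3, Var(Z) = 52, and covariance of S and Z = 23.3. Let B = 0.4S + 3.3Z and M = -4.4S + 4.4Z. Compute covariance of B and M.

By bilinearity, covariance of B and M = ac·Var(S) + bd·Var(Z) + (ad+bc)·covariance of S and Z, with a=0.4, b=3.3, c=-4.4, d=4.4.
ac·Var(S) = 0.4·(-4.4)·22.3 = -39.248
bd·Var(Z) = 3.3·4.4·52 = 755.04
(ad+bc)·covariance of S and Z = (-12.76)·23.3 = -297.308
covariance of B and M = -39.248 + 755.04 + (-297.308) = 418.484.

covariance of B and M = 418.484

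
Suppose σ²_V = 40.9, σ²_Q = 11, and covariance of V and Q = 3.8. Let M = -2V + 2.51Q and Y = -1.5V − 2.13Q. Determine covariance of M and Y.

By bilinearity, covariance of M and Y = ac·σ²_V + bd·σ²_Q + (ad+bc)·covariance of V and Q, with a=-2, b=2.51, c=-1.5, d=-2.13.
ac·σ²_V = (-2)·(-1.5)·40.9 = 122.7
bd·σ²_Q = 2.51·(-2.13)·11 = -58.8093
(ad+bc)·covariance of V and Q = (0.495)·3.8 = 1.881
covariance of M and Y = 122.7 + (-58.8093) + 1.881 = 65.7717.

covariance of M and Y = 65.7717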